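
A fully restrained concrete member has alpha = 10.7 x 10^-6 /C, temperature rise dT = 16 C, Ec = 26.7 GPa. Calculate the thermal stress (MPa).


sigma = alpha * dT * Ec
= 10.7e-6 * 16 * 26.7 * 1000
= 4.571 MPa

4.571


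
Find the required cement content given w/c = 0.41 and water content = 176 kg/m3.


Cement = water / (w/c)
= 176 / 0.41
= 429.3 kg/m3

429.3


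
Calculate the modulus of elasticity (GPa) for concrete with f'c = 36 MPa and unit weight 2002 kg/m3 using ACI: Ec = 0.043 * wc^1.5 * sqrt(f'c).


Ec = 0.043 * 2002^1.5 * sqrt(36) / 1000
= 23.11 GPa

23.11


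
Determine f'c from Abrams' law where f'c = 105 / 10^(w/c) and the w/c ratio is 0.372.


f'c = 105 / 10^0.372
= 105 / 2.355
= 44.59 MPa

44.59


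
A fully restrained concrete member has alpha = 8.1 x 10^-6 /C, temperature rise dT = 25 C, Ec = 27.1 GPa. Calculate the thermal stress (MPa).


sigma = alpha * dT * Ec
= 8.1e-6 * 25 * 27.1 * 1000
= 5.488 MPa

5.488


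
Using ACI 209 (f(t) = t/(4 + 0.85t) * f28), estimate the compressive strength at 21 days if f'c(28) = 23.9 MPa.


f(21) = 21 / (4 + 0.85 * 21) * 23.9
= 21 / 21.85 * 23.9
= 22.97 MPa

22.97


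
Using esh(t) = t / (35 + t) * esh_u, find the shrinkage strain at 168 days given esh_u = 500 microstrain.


esh(168) = 168 / (35 + 168) * 500
= 168 / 203 * 500
= 413.8 microstrain

413.8


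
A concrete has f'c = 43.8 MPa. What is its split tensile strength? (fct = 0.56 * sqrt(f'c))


fct = 0.56 * sqrt(43.8)
= 0.56 * 6.618
= 3.706 MPa

3.706


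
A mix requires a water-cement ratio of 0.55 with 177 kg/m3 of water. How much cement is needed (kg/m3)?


Cement = water / (w/c)
= 177 / 0.55
= 321.8 kg/m3

321.8


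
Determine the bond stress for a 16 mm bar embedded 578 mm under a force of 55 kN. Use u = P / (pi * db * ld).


u = P / (pi * db * ld)
= 55 * 1000 / (pi * 16 * 578)
= 1.893 MPa

1.893


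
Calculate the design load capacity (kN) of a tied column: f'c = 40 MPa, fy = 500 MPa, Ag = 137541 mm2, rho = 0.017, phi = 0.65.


Ast = rho * Ag = 0.017 * 137541 = 2338.197 mm2
phi*Pn = 0.65 * 0.80 * (0.85 * 40 * (137541 - 2338.197) + 500 * 2338.197) / 1000
= 2998.32 kN

2998.32


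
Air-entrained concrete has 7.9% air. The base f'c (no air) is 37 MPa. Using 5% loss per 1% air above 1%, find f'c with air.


Strength loss = (7.9 - 1) * 5 = 34.5%
f'c = 37 * (1 - 34.5/100)
= 24.23 MPa

24.23


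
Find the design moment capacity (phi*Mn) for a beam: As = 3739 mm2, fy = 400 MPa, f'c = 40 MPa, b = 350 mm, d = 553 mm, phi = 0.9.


a = As * fy / (0.85 * f'c * b)
= 3739 * 400 / (0.85 * 40 * 350)
= 125.6807 mm
Mn = As * fy * (d - a/2) / 10^6
= 733.0828 kN-m
phi*Mn = 0.9 * 733.0828 = 659.77 kN-m

659.77


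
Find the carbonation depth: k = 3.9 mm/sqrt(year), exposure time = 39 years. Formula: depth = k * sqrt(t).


depth = k * sqrt(t)
= 3.9 * sqrt(39)
= 24.36 mm

24.36


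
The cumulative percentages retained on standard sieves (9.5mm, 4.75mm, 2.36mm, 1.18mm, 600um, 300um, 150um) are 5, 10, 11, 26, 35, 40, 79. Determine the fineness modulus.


FM = sum(cumulative % retained) / 100
= 206 / 100
= 2.06

2.06


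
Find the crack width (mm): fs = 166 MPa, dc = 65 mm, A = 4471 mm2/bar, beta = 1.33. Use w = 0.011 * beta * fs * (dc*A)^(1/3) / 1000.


w = 0.011 * beta * fs * (dc * A)^(1/3) / 1000
= 0.011 * 1.33 * 166 * (65 * 4471)^(1/3) / 1000
= 0.161 mm

0.161


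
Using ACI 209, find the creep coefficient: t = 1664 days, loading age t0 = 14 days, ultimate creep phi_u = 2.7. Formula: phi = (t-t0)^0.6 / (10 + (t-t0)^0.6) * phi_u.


dt = 1664 - 14 = 1650
phi = 1650^0.6 / (10 + 1650^0.6) * 2.7
= 2.416

2.416


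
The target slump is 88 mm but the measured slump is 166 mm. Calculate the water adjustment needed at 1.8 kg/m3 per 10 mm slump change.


Difference = 88 - 166 = -78 mm
Water adjustment = -78 * 1.8 / 10 = -14.0 kg/m3

-14.0


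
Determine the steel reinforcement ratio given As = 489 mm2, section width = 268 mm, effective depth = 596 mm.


rho = As / (b * d)
= 489 / (268 * 596)
= 0.0031

0.0031


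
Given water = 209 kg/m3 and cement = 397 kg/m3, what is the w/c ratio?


w/c = water / cement
w/c = 209 / 397 = 0.526

0.526


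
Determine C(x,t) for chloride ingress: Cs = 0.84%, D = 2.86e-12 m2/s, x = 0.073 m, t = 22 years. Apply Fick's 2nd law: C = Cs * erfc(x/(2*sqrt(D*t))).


t_seconds = 22 * 365.25 * 24 * 3600 = 694267200.0 s
arg = 0.073 / (2 * sqrt(2.86e-12 * 694267200.0))
= 0.8191
erfc(0.8191) = 0.2467
C = 0.84 * 0.2467 = 0.2072%

0.2072


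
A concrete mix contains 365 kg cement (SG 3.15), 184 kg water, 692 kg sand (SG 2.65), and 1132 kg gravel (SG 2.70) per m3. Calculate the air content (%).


Vol cement = 365 / (3.15 * 1000) = 0.115873 m3
Vol water = 184 / 1000 = 0.184 m3
Vol sand = 692 / (2.65 * 1000) = 0.261132 m3
Vol gravel = 1132 / (2.70 * 1000) = 0.419259 m3
Total solid + water volume = 0.980264 m3
Air = (1 - 0.980264) * 100 = 1.97%

1.97


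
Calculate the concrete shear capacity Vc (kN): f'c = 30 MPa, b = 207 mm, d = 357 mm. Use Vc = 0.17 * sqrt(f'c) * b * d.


Vc = 0.17 * sqrt(30) * 207 * 357 / 1000
= 68.81 kN

68.81


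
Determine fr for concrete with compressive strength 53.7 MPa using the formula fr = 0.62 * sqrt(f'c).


fr = 0.62 * sqrt(53.7)
= 4.543 MPa

4.543


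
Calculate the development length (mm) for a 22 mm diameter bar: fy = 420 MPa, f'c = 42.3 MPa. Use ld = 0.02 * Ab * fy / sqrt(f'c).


Ab = pi * 22^2 / 4 = 380.133 mm2
ld = 0.02 * 380.133 * 420 / sqrt(42.3)
= 491.0 mm

491.0


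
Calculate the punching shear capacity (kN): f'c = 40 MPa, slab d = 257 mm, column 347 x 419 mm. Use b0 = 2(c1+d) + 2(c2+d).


b0 = 2*(347 + 257) + 2*(419 + 257) = 2560 mm
Vc = 0.33 * sqrt(40) * 2560 * 257 / 1000
= 1373.15 kN

1373.15


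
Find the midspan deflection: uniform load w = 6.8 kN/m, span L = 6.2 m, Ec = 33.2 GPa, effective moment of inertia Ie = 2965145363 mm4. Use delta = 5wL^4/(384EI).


Convert: L = 6.2 m = 6200 mm, Ec = 33.2 GPa = 33200 MPa
delta = 5 * 6.8 * 6200^4 / (384 * 33200 * 2965145363)
= 1.33 mm

1.33


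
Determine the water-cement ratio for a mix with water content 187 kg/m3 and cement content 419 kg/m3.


w/c = water / cement
w/c = 187 / 419 = 0.446

0.446


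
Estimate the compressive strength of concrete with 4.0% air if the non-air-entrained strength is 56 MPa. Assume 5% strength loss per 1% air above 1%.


Strength loss = (4.0 - 1) * 5 = 15.0%
f'c = 56 * (1 - 15.0/100)
= 47.6 MPa

47.6


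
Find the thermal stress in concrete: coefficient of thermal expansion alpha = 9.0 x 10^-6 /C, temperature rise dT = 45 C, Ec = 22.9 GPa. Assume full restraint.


sigma = alpha * dT * Ec
= 9.0e-6 * 45 * 22.9 * 1000
= 9.274 MPa

9.274


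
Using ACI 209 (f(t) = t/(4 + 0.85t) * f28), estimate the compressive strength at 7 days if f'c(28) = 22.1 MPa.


f(7) = 7 / (4 + 0.85 * 7) * 22.1
= 7 / 9.95 * 22.1
= 15.55 MPa

15.55


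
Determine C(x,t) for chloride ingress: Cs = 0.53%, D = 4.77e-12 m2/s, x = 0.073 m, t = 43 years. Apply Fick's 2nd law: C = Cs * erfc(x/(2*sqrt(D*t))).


t_seconds = 43 * 365.25 * 24 * 3600 = 1356976800.0 s
arg = 0.073 / (2 * sqrt(4.77e-12 * 1356976800.0))
= 0.4537
erfc(0.4537) = 0.5211
C = 0.53 * 0.5211 = 0.2762%

0.2762


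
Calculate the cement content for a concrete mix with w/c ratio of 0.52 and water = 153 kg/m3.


Cement = water / (w/c)
= 153 / 0.52
= 294.2 kg/m3

294.2


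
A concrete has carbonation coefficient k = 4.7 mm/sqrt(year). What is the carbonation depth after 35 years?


depth = k * sqrt(t)
= 4.7 * sqrt(35)
= 27.81 mm

27.81


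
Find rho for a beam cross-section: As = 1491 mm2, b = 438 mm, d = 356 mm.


rho = As / (b * d)
= 1491 / (438 * 356)
= 0.0096

0.0096


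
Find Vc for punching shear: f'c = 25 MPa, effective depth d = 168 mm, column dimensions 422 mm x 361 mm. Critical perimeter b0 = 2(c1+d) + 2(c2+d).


b0 = 2*(422 + 168) + 2*(361 + 168) = 2238 mm
Vc = 0.33 * sqrt(25) * 2238 * 168 / 1000
= 620.37 kN

620.37


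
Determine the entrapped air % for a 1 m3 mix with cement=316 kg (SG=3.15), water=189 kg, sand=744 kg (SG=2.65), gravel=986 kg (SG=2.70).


Vol cement = 316 / (3.15 * 1000) = 0.100317 m3
Vol water = 189 / 1000 = 0.189 m3
Vol sand = 744 / (2.65 * 1000) = 0.280755 m3
Vol gravel = 986 / (2.70 * 1000) = 0.365185 m3
Total solid + water volume = 0.935257 m3
Air = (1 - 0.935257) * 100 = 6.47%

6.47


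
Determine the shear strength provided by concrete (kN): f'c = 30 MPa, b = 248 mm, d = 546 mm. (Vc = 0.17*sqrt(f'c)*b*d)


Vc = 0.17 * sqrt(30) * 248 * 546 / 1000
= 126.08 kN

126.08


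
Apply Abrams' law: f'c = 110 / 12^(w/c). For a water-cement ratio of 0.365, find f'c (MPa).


f'c = 110 / 12^0.365
= 110 / 2.477
= 44.41 MPa

44.41


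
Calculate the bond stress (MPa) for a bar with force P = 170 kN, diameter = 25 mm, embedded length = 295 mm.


u = P / (pi * db * ld)
= 170 * 1000 / (pi * 25 * 295)
= 7.337 MPa

7.337


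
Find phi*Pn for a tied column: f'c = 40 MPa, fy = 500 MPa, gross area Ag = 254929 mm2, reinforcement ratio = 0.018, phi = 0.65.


Ast = rho * Ag = 0.018 * 254929 = 4588.722 mm2
phi*Pn = 0.65 * 0.80 * (0.85 * 40 * (254929 - 4588.722) + 500 * 4588.722) / 1000
= 5619.08 kN

5619.08


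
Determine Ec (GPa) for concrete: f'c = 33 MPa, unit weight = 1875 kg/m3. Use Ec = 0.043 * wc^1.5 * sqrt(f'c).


Ec = 0.043 * 1875^1.5 * sqrt(33) / 1000
= 20.06 GPa

20.06


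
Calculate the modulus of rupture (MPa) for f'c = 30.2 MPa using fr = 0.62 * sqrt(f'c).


fr = 0.62 * sqrt(30.2)
= 3.407 MPa

3.407


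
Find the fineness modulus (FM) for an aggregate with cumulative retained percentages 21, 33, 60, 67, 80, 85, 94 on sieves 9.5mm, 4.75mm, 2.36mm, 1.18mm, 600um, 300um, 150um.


FM = sum(cumulative % retained) / 100
= 440 / 100
= 4.4

4.4


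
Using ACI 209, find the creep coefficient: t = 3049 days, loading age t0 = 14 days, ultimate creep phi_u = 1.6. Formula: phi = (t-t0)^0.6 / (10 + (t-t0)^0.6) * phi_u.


dt = 3049 - 14 = 3035
phi = 3035^0.6 / (10 + 3035^0.6) * 1.6
= 1.48

1.48


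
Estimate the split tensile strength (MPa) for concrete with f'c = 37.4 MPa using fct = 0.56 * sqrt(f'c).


fct = 0.56 * sqrt(37.4)
= 0.56 * 6.116
= 3.425 MPa

3.425


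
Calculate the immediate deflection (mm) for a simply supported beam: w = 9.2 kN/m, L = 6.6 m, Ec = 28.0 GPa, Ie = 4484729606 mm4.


Convert: L = 6.6 m = 6600 mm, Ec = 28.0 GPa = 28000 MPa
delta = 5 * 9.2 * 6600^4 / (384 * 28000 * 4484729606)
= 1.81 mm

1.81


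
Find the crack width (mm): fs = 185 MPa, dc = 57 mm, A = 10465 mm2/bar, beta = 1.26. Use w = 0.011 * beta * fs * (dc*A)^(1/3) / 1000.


w = 0.011 * beta * fs * (dc * A)^(1/3) / 1000
= 0.011 * 1.26 * 185 * (57 * 10465)^(1/3) / 1000
= 0.216 mm

0.216


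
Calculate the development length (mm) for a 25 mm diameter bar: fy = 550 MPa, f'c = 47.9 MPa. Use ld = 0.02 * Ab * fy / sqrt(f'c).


Ab = pi * 25^2 / 4 = 490.874 mm2
ld = 0.02 * 490.874 * 550 / sqrt(47.9)
= 780.2 mm

780.2


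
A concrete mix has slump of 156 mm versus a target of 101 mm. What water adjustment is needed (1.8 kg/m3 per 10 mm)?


Difference = 101 - 156 = -55 mm
Water adjustment = -55 * 1.8 / 10 = -9.9 kg/m3

-9.9


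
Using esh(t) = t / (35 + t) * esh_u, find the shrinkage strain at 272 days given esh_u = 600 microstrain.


esh(272) = 272 / (35 + 272) * 600
= 272 / 307 * 600
= 531.6 microstrain

531.6


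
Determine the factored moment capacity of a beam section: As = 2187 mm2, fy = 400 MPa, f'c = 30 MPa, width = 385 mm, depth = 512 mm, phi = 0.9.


a = As * fy / (0.85 * f'c * b)
= 2187 * 400 / (0.85 * 30 * 385)
= 89.1062 mm
Mn = As * fy * (d - a/2) / 10^6
= 408.9226 kN-m
phi*Mn = 0.9 * 408.9226 = 368.03 kN-m

368.03


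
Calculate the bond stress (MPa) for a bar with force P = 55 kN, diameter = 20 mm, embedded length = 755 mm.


u = P / (pi * db * ld)
= 55 * 1000 / (pi * 20 * 755)
= 1.159 MPa

1.159


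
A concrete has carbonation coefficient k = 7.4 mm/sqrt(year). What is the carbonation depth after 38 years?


depth = k * sqrt(t)
= 7.4 * sqrt(38)
= 45.62 mm

45.62


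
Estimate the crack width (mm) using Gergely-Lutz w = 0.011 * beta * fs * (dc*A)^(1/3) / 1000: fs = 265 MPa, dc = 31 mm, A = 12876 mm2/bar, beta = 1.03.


w = 0.011 * beta * fs * (dc * A)^(1/3) / 1000
= 0.011 * 1.03 * 265 * (31 * 12876)^(1/3) / 1000
= 0.221 mm

0.221


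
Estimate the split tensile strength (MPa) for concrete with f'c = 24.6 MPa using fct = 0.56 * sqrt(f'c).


fct = 0.56 * sqrt(24.6)
= 0.56 * 4.96
= 2.778 MPa

2.778


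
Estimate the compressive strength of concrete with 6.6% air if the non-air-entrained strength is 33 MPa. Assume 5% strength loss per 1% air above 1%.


Strength loss = (6.6 - 1) * 5 = 28.0%
f'c = 33 * (1 - 28.0/100)
= 23.76 MPa

23.76


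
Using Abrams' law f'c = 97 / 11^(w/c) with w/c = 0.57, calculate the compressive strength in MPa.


f'c = 97 / 11^0.57
= 97 / 3.923
= 24.73 MPa

24.73


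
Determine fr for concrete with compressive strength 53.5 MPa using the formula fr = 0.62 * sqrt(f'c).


fr = 0.62 * sqrt(53.5)
= 4.535 MPa

4.535


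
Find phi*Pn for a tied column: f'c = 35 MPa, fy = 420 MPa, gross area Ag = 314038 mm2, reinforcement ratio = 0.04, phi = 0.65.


Ast = rho * Ag = 0.04 * 314038 = 12561.52 mm2
phi*Pn = 0.65 * 0.80 * (0.85 * 35 * (314038 - 12561.52) + 420 * 12561.52) / 1000
= 7407.28 kN

7407.28


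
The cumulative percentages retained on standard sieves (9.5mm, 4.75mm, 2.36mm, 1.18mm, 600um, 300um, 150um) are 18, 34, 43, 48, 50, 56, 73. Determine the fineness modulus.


FM = sum(cumulative % retained) / 100
= 322 / 100
= 3.22

3.22


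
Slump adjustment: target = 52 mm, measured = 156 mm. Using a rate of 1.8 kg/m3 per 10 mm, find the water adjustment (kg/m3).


Difference = 52 - 156 = -104 mm
Water adjustment = -104 * 1.8 / 10 = -18.7 kg/m3

-18.7


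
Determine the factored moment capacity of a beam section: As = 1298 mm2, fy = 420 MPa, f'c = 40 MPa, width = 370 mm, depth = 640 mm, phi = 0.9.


a = As * fy / (0.85 * f'c * b)
= 1298 * 420 / (0.85 * 40 * 370)
= 43.3355 mm
Mn = As * fy * (d - a/2) / 10^6
= 337.09 kN-m
phi*Mn = 0.9 * 337.09 = 303.38 kN-m

303.38


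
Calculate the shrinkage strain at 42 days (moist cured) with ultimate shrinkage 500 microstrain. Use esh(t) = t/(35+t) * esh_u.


esh(42) = 42 / (35 + 42) * 500
= 42 / 77 * 500
= 272.7 microstrain

272.7


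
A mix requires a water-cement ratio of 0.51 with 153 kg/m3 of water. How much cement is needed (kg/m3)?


Cement = water / (w/c)
= 153 / 0.51
= 300.0 kg/m3

300.0


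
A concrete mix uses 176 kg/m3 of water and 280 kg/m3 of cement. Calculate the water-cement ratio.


w/c = water / cement
w/c = 176 / 280 = 0.629

0.629


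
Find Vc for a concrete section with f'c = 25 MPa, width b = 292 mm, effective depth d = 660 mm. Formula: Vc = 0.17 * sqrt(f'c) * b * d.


Vc = 0.17 * sqrt(25) * 292 * 660 / 1000
= 163.81 kN

163.81


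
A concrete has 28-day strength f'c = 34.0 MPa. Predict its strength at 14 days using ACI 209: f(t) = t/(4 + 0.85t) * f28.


f(14) = 14 / (4 + 0.85 * 14) * 34.0
= 14 / 15.9 * 34.0
= 29.94 MPa

29.94


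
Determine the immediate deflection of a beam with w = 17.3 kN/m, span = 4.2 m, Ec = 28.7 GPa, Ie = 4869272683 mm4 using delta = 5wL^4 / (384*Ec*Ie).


Convert: L = 4.2 m = 4200 mm, Ec = 28.7 GPa = 28700 MPa
delta = 5 * 17.3 * 4200^4 / (384 * 28700 * 4869272683)
= 0.5 mm

0.5


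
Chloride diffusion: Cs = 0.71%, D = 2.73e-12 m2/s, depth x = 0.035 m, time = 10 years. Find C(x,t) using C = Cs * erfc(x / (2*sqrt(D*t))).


t_seconds = 10 * 365.25 * 24 * 3600 = 315576000.0 s
arg = 0.035 / (2 * sqrt(2.73e-12 * 315576000.0))
= 0.5962
erfc(0.5962) = 0.3991
C = 0.71 * 0.3991 = 0.2834%

0.2834


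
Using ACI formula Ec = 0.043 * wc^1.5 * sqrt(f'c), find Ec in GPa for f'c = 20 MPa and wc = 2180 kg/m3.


Ec = 0.043 * 2180^1.5 * sqrt(20) / 1000
= 19.57 GPa

19.57


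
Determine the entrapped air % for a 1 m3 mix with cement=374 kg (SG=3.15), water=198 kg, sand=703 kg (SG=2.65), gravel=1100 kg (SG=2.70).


Vol cement = 374 / (3.15 * 1000) = 0.11873 m3
Vol water = 198 / 1000 = 0.198 m3
Vol sand = 703 / (2.65 * 1000) = 0.265283 m3
Vol gravel = 1100 / (2.70 * 1000) = 0.407407 m3
Total solid + water volume = 0.989421 m3
Air = (1 - 0.989421) * 100 = 1.06%

1.06


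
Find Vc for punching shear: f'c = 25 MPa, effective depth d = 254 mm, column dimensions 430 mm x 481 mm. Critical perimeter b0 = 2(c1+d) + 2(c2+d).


b0 = 2*(430 + 254) + 2*(481 + 254) = 2838 mm
Vc = 0.33 * sqrt(25) * 2838 * 254 / 1000
= 1189.41 kN

1189.41


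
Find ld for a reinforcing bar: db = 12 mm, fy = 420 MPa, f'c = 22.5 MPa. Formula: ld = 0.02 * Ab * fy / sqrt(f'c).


Ab = pi * 12^2 / 4 = 113.097 mm2
ld = 0.02 * 113.097 * 420 / sqrt(22.5)
= 200.3 mm

200.3


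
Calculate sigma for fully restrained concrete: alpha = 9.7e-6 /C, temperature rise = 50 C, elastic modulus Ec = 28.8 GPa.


sigma = alpha * dT * Ec
= 9.7e-6 * 50 * 28.8 * 1000
= 13.968 MPa

13.968


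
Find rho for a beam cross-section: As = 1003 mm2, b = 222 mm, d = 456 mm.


rho = As / (b * d)
= 1003 / (222 * 456)
= 0.0099

0.0099


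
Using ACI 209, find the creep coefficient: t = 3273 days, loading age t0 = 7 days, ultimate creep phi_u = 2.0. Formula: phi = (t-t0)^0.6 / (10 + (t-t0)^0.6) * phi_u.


dt = 3273 - 7 = 3266
phi = 3266^0.6 / (10 + 3266^0.6) * 2.0
= 1.855

1.855


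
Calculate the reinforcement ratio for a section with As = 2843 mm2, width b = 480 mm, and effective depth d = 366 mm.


rho = As / (b * d)
= 2843 / (480 * 366)
= 0.0162

0.0162


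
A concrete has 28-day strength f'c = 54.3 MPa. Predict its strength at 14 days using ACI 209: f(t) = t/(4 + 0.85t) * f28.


f(14) = 14 / (4 + 0.85 * 14) * 54.3
= 14 / 15.9 * 54.3
= 47.81 MPa

47.81


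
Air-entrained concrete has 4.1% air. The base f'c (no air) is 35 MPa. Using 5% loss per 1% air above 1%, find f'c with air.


Strength loss = (4.1 - 1) * 5 = 15.5%
f'c = 35 * (1 - 15.5/100)
= 29.57 MPa

29.57


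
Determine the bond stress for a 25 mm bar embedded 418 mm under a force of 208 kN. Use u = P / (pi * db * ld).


u = P / (pi * db * ld)
= 208 * 1000 / (pi * 25 * 418)
= 6.336 MPa

6.336


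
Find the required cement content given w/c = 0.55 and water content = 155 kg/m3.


Cement = water / (w/c)
= 155 / 0.55
= 281.8 kg/m3

281.8


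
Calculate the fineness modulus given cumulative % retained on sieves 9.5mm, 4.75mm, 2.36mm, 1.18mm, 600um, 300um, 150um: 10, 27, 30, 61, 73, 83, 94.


FM = sum(cumulative % retained) / 100
= 378 / 100
= 3.78

3.78


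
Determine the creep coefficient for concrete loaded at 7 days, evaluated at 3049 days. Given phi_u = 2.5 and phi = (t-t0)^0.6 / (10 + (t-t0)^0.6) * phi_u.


dt = 3049 - 7 = 3042
phi = 3042^0.6 / (10 + 3042^0.6) * 2.5
= 2.312

2.312


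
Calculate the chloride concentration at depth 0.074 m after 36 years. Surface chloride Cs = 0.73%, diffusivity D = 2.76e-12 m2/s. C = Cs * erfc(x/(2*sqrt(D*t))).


t_seconds = 36 * 365.25 * 24 * 3600 = 1136073600.0 s
arg = 0.074 / (2 * sqrt(2.76e-12 * 1136073600.0))
= 0.6608
erfc(0.6608) = 0.3501
C = 0.73 * 0.3501 = 0.2556%

0.2556


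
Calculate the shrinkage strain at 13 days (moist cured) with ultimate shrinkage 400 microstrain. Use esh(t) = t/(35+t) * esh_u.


esh(13) = 13 / (35 + 13) * 400
= 13 / 48 * 400
= 108.3 microstrain

108.3


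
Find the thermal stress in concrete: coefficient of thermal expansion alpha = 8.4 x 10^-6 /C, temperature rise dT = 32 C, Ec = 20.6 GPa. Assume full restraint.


sigma = alpha * dT * Ec
= 8.4e-6 * 32 * 20.6 * 1000
= 5.537 MPa

5.537


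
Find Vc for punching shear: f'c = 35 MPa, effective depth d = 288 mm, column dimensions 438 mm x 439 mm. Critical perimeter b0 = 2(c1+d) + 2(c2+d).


b0 = 2*(438 + 288) + 2*(439 + 288) = 2906 mm
Vc = 0.33 * sqrt(35) * 2906 * 288 / 1000
= 1633.94 kN

1633.94


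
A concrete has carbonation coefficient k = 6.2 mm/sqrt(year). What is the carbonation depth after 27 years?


depth = k * sqrt(t)
= 6.2 * sqrt(27)
= 32.22 mm

32.22


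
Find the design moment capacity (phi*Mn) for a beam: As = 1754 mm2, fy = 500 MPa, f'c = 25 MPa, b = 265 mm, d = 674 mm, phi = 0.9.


a = As * fy / (0.85 * f'c * b)
= 1754 * 500 / (0.85 * 25 * 265)
= 155.7381 mm
Mn = As * fy * (d - a/2) / 10^6
= 522.8069 kN-m
phi*Mn = 0.9 * 522.8069 = 470.53 kN-m

470.53


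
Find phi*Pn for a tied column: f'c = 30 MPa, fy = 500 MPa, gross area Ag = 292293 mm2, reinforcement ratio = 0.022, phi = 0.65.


Ast = rho * Ag = 0.022 * 292293 = 6430.446 mm2
phi*Pn = 0.65 * 0.80 * (0.85 * 30 * (292293 - 6430.446) + 500 * 6430.446) / 1000
= 5462.45 kN

5462.45


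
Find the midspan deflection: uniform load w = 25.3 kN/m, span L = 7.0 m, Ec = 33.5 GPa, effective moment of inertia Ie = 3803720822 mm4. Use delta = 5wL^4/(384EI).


Convert: L = 7.0 m = 7000 mm, Ec = 33.5 GPa = 33500 MPa
delta = 5 * 25.3 * 7000^4 / (384 * 33500 * 3803720822)
= 6.21 mm

6.21


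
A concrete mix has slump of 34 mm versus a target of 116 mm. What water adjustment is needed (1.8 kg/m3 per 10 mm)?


Difference = 116 - 34 = 82 mm
Water adjustment = 82 * 1.8 / 10 = 14.8 kg/m3

14.8


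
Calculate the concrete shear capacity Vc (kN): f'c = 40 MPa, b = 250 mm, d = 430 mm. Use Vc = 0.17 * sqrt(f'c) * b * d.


Vc = 0.17 * sqrt(40) * 250 * 430 / 1000
= 115.58 kN

115.58


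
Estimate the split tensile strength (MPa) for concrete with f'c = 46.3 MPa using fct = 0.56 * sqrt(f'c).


fct = 0.56 * sqrt(46.3)
= 0.56 * 6.804
= 3.81 MPa

3.81


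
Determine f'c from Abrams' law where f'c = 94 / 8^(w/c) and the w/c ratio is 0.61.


f'c = 94 / 8^0.61
= 94 / 3.555
= 26.44 MPa

26.44


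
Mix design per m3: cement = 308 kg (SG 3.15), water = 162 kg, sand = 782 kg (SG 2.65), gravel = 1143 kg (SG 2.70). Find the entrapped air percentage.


Vol cement = 308 / (3.15 * 1000) = 0.097778 m3
Vol water = 162 / 1000 = 0.162 m3
Vol sand = 782 / (2.65 * 1000) = 0.295094 m3
Vol gravel = 1143 / (2.70 * 1000) = 0.423333 m3
Total solid + water volume = 0.978205 m3
Air = (1 - 0.978205) * 100 = 2.18%

2.18


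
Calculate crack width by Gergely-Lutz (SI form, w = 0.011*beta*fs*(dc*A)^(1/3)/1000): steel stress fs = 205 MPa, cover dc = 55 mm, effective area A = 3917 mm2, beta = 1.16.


w = 0.011 * beta * fs * (dc * A)^(1/3) / 1000
= 0.011 * 1.16 * 205 * (55 * 3917)^(1/3) / 1000
= 0.157 mm

0.157


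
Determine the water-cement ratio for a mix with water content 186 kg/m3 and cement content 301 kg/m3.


w/c = water / cement
w/c = 186 / 301 = 0.618

0.618


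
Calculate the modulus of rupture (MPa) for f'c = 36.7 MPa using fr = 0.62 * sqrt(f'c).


fr = 0.62 * sqrt(36.7)
= 3.756 MPa

3.756


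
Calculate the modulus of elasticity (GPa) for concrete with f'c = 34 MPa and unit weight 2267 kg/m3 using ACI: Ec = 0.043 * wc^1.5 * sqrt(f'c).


Ec = 0.043 * 2267^1.5 * sqrt(34) / 1000
= 27.06 GPa

27.06


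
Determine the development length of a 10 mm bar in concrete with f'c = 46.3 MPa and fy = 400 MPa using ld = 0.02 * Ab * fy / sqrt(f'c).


Ab = pi * 10^2 / 4 = 78.54 mm2
ld = 0.02 * 78.54 * 400 / sqrt(46.3)
= 92.3 mm

92.3


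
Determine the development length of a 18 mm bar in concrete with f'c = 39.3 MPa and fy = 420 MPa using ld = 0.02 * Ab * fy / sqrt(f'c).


Ab = pi * 18^2 / 4 = 254.469 mm2
ld = 0.02 * 254.469 * 420 / sqrt(39.3)
= 341.0 mm

341.0


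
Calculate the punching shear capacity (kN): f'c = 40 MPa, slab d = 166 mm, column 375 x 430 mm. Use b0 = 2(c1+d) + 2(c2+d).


b0 = 2*(375 + 166) + 2*(430 + 166) = 2274 mm
Vc = 0.33 * sqrt(40) * 2274 * 166 / 1000
= 787.85 kN

787.85


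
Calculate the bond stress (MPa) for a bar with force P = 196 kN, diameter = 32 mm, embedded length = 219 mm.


u = P / (pi * db * ld)
= 196 * 1000 / (pi * 32 * 219)
= 8.903 MPa

8.903


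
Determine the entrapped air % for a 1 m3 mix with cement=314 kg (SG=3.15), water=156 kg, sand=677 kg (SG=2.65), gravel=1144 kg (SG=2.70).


Vol cement = 314 / (3.15 * 1000) = 0.099683 m3
Vol water = 156 / 1000 = 0.156 m3
Vol sand = 677 / (2.65 * 1000) = 0.255472 m3
Vol gravel = 1144 / (2.70 * 1000) = 0.423704 m3
Total solid + water volume = 0.934858 m3
Air = (1 - 0.934858) * 100 = 6.51%

6.51


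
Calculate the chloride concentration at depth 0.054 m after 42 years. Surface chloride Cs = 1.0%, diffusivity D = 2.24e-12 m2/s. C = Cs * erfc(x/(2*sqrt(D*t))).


t_seconds = 42 * 365.25 * 24 * 3600 = 1325419200.0 s
arg = 0.054 / (2 * sqrt(2.24e-12 * 1325419200.0))
= 0.4955
erfc(0.4955) = 0.4834
C = 1.0 * 0.4834 = 0.4834%

0.4834


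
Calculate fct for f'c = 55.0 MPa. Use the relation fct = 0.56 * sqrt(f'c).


fct = 0.56 * sqrt(55.0)
= 0.56 * 7.416
= 4.153 MPa

4.153


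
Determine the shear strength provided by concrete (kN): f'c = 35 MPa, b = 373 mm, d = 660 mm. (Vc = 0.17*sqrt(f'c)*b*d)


Vc = 0.17 * sqrt(35) * 373 * 660 / 1000
= 247.59 kN

247.59


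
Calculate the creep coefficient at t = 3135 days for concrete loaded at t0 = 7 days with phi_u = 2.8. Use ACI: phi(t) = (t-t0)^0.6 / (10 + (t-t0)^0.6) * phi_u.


dt = 3135 - 7 = 3128
phi = 3128^0.6 / (10 + 3128^0.6) * 2.8
= 2.593

2.593


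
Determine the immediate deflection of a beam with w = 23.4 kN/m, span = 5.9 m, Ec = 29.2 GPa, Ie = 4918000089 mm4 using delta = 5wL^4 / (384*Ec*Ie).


Convert: L = 5.9 m = 5900 mm, Ec = 29.2 GPa = 29200 MPa
delta = 5 * 23.4 * 5900^4 / (384 * 29200 * 4918000089)
= 2.57 mm

2.57


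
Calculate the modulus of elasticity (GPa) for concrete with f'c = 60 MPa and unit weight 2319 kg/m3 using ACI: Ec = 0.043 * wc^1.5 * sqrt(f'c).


Ec = 0.043 * 2319^1.5 * sqrt(60) / 1000
= 37.2 GPa

37.2


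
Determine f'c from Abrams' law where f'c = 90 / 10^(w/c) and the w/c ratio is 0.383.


f'c = 90 / 10^0.383
= 90 / 2.415
= 37.26 MPa

37.26


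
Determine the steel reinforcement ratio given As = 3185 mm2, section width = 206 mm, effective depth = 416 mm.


rho = As / (b * d)
= 3185 / (206 * 416)
= 0.0372

0.0372


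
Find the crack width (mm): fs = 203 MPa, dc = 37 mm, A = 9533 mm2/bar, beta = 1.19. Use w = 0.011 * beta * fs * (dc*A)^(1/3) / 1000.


w = 0.011 * beta * fs * (dc * A)^(1/3) / 1000
= 0.011 * 1.19 * 203 * (37 * 9533)^(1/3) / 1000
= 0.188 mm

0.188


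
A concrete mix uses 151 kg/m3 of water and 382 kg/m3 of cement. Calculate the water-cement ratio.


w/c = water / cement
w/c = 151 / 382 = 0.395

0.395


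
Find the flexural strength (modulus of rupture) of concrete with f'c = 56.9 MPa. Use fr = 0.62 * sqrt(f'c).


fr = 0.62 * sqrt(56.9)
= 4.677 MPa

4.677


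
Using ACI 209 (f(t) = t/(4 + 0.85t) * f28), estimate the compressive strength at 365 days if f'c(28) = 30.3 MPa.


f(365) = 365 / (4 + 0.85 * 365) * 30.3
= 365 / 314.25 * 30.3
= 35.19 MPa

35.19


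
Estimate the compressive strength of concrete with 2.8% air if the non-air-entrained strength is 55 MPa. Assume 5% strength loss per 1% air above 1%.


Strength loss = (2.8 - 1) * 5 = 9.0%
f'c = 55 * (1 - 9.0/100)
= 50.05 MPa

50.05


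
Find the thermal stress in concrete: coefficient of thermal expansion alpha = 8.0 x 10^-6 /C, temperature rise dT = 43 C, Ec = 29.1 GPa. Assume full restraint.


sigma = alpha * dT * Ec
= 8.0e-6 * 43 * 29.1 * 1000
= 10.01 MPa

10.01


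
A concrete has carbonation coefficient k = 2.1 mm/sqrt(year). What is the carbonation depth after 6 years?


depth = k * sqrt(t)
= 2.1 * sqrt(6)
= 5.14 mm

5.14


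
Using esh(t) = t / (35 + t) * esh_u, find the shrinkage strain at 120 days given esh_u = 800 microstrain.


esh(120) = 120 / (35 + 120) * 800
= 120 / 155 * 800
= 619.4 microstrain

619.4


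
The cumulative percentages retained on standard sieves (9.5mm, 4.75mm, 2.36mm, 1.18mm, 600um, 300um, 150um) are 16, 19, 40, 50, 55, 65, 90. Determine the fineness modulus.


FM = sum(cumulative % retained) / 100
= 335 / 100
= 3.35

3.35


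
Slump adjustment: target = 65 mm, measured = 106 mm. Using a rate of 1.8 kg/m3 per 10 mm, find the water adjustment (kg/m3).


Difference = 65 - 106 = -41 mm
Water adjustment = -41 * 1.8 / 10 = -7.4 kg/m3

-7.4


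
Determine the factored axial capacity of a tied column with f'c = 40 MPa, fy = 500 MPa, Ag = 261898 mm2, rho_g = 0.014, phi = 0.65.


Ast = rho * Ag = 0.014 * 261898 = 3666.572 mm2
phi*Pn = 0.65 * 0.80 * (0.85 * 40 * (261898 - 3666.572) + 500 * 3666.572) / 1000
= 5518.84 kN

5518.84


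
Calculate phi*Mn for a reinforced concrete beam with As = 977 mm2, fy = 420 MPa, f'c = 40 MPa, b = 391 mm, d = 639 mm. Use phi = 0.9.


a = As * fy / (0.85 * f'c * b)
= 977 * 420 / (0.85 * 40 * 391)
= 30.8666 mm
Mn = As * fy * (d - a/2) / 10^6
= 255.8744 kN-m
phi*Mn = 0.9 * 255.8744 = 230.29 kN-m

230.29


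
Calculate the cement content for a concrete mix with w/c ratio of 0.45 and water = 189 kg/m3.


Cement = water / (w/c)
= 189 / 0.45
= 420.0 kg/m3

420.0


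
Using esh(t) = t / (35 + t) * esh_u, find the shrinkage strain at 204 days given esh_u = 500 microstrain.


esh(204) = 204 / (35 + 204) * 500
= 204 / 239 * 500
= 426.8 microstrain

426.8


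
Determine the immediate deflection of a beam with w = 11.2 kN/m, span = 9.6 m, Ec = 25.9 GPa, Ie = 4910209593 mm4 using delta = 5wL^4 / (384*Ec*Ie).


Convert: L = 9.6 m = 9600 mm, Ec = 25.9 GPa = 25900 MPa
delta = 5 * 11.2 * 9600^4 / (384 * 25900 * 4910209593)
= 9.74 mm

9.74


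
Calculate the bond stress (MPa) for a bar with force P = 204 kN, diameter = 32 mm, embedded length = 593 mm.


u = P / (pi * db * ld)
= 204 * 1000 / (pi * 32 * 593)
= 3.422 MPa

3.422


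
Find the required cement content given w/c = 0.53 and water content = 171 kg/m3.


Cement = water / (w/c)
= 171 / 0.53
= 322.6 kg/m3

322.6


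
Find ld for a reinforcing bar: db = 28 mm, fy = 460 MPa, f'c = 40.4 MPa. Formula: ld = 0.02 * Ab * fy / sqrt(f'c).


Ab = pi * 28^2 / 4 = 615.752 mm2
ld = 0.02 * 615.752 * 460 / sqrt(40.4)
= 891.3 mm

891.3


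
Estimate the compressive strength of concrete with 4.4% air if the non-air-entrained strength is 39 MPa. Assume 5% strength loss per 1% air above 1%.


Strength loss = (4.4 - 1) * 5 = 17.0%
f'c = 39 * (1 - 17.0/100)
= 32.37 MPa

32.37


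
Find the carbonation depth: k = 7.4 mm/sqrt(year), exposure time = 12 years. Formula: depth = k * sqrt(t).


depth = k * sqrt(t)
= 7.4 * sqrt(12)
= 25.63 mm

25.63


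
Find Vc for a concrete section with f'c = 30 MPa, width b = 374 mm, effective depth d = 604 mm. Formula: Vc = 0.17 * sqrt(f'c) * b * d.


Vc = 0.17 * sqrt(30) * 374 * 604 / 1000
= 210.34 kN

210.34


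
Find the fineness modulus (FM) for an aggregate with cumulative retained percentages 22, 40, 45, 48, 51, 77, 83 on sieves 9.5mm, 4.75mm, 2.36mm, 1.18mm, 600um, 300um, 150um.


FM = sum(cumulative % retained) / 100
= 366 / 100
= 3.66

3.66


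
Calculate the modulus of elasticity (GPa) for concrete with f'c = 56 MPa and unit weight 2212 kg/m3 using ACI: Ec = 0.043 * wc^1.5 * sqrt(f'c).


Ec = 0.043 * 2212^1.5 * sqrt(56) / 1000
= 33.48 GPa

33.48


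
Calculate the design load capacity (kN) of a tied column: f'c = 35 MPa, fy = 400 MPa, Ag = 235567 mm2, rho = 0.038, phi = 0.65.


Ast = rho * Ag = 0.038 * 235567 = 8951.546 mm2
phi*Pn = 0.65 * 0.80 * (0.85 * 35 * (235567 - 8951.546) + 400 * 8951.546) / 1000
= 5367.66 kN

5367.66


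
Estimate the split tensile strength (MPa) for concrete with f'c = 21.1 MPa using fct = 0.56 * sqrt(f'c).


fct = 0.56 * sqrt(21.1)
= 0.56 * 4.593
= 2.572 MPa

2.572


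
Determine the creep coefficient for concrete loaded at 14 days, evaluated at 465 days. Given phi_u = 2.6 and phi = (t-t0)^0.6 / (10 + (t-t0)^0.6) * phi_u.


dt = 465 - 14 = 451
phi = 451^0.6 / (10 + 451^0.6) * 2.6
= 2.071

2.071


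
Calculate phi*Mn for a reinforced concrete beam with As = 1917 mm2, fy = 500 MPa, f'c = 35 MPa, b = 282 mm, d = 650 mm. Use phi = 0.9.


a = As * fy / (0.85 * f'c * b)
= 1917 * 500 / (0.85 * 35 * 282)
= 114.25 mm
Mn = As * fy * (d - a/2) / 10^6
= 568.2707 kN-m
phi*Mn = 0.9 * 568.2707 = 511.44 kN-m

511.44


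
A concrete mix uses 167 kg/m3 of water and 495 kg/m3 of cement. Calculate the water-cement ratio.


w/c = water / cement
w/c = 167 / 495 = 0.337

0.337


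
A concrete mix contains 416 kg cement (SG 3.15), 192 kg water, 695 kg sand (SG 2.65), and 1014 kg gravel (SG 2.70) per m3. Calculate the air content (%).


Vol cement = 416 / (3.15 * 1000) = 0.132063 m3
Vol water = 192 / 1000 = 0.192 m3
Vol sand = 695 / (2.65 * 1000) = 0.262264 m3
Vol gravel = 1014 / (2.70 * 1000) = 0.375556 m3
Total solid + water volume = 0.961883 m3
Air = (1 - 0.961883) * 100 = 3.81%

3.81


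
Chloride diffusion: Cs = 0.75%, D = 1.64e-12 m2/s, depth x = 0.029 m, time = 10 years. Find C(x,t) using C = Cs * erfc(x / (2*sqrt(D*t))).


t_seconds = 10 * 365.25 * 24 * 3600 = 315576000.0 s
arg = 0.029 / (2 * sqrt(1.64e-12 * 315576000.0))
= 0.6374
erfc(0.6374) = 0.3674
C = 0.75 * 0.3674 = 0.2755%

0.2755


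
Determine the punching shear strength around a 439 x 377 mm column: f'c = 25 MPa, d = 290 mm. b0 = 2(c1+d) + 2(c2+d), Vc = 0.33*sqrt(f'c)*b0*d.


b0 = 2*(439 + 290) + 2*(377 + 290) = 2792 mm
Vc = 0.33 * sqrt(25) * 2792 * 290 / 1000
= 1335.97 kN

1335.97


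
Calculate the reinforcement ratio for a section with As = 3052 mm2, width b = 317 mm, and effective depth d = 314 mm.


rho = As / (b * d)
= 3052 / (317 * 314)
= 0.0307

0.0307


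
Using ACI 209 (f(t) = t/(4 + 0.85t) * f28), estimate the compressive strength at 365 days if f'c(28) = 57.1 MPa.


f(365) = 365 / (4 + 0.85 * 365) * 57.1
= 365 / 314.25 * 57.1
= 66.32 MPa

66.32


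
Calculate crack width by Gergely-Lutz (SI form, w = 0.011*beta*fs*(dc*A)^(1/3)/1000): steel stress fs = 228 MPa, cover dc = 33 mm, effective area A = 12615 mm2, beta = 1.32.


w = 0.011 * beta * fs * (dc * A)^(1/3) / 1000
= 0.011 * 1.32 * 228 * (33 * 12615)^(1/3) / 1000
= 0.247 mm

0.247


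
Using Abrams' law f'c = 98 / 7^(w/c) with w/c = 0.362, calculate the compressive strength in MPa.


f'c = 98 / 7^0.362
= 98 / 2.023
= 48.45 MPa

48.45


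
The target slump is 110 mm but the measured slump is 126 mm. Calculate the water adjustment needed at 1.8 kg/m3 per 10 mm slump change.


Difference = 110 - 126 = -16 mm
Water adjustment = -16 * 1.8 / 10 = -2.9 kg/m3

-2.9


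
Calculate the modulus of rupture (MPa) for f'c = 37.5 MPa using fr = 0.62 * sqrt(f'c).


fr = 0.62 * sqrt(37.5)
= 3.797 MPa

3.797


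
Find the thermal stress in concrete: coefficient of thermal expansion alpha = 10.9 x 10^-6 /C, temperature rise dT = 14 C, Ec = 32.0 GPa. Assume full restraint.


sigma = alpha * dT * Ec
= 10.9e-6 * 14 * 32.0 * 1000
= 4.883 MPa

4.883


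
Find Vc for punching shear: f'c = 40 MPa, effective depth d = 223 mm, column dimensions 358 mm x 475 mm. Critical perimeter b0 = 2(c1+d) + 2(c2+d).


b0 = 2*(358 + 223) + 2*(475 + 223) = 2558 mm
Vc = 0.33 * sqrt(40) * 2558 * 223 / 1000
= 1190.55 kN

1190.55


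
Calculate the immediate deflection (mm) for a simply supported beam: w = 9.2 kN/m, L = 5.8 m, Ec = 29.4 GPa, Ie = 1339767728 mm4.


Convert: L = 5.8 m = 5800 mm, Ec = 29.4 GPa = 29400 MPa
delta = 5 * 9.2 * 5800^4 / (384 * 29400 * 1339767728)
= 3.44 mm

3.44


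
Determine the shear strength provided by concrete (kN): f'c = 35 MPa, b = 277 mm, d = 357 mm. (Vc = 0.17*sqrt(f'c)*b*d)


Vc = 0.17 * sqrt(35) * 277 * 357 / 1000
= 99.46 kN

99.46


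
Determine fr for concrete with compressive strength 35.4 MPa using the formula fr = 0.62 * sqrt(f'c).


fr = 0.62 * sqrt(35.4)
= 3.689 MPa

3.689


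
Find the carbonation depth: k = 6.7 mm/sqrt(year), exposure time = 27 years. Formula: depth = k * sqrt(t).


depth = k * sqrt(t)
= 6.7 * sqrt(27)
= 34.81 mm

34.81


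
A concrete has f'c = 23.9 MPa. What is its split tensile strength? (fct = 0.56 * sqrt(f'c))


fct = 0.56 * sqrt(23.9)
= 0.56 * 4.889
= 2.738 MPa

2.738


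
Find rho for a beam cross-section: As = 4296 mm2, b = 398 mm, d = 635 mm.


rho = As / (b * d)
= 4296 / (398 * 635)
= 0.017

0.017


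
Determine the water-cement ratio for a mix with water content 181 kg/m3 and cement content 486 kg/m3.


w/c = water / cement
w/c = 181 / 486 = 0.372

0.372


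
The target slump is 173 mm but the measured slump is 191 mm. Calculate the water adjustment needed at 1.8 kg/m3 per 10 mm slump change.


Difference = 173 - 191 = -18 mm
Water adjustment = -18 * 1.8 / 10 = -3.2 kg/m3

-3.2


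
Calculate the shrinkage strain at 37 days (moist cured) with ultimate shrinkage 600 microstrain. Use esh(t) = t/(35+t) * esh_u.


esh(37) = 37 / (35 + 37) * 600
= 37 / 72 * 600
= 308.3 microstrain

308.3


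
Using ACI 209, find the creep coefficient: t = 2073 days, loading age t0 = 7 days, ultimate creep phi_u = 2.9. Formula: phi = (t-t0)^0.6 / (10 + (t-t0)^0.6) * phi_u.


dt = 2073 - 7 = 2066
phi = 2066^0.6 / (10 + 2066^0.6) * 2.9
= 2.63

2.63


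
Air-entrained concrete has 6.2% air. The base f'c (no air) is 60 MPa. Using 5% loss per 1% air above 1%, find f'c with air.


Strength loss = (6.2 - 1) * 5 = 26.0%
f'c = 60 * (1 - 26.0/100)
= 44.4 MPa

44.4


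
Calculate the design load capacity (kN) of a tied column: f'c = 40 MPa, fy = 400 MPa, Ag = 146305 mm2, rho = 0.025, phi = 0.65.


Ast = rho * Ag = 0.025 * 146305 = 3657.625 mm2
phi*Pn = 0.65 * 0.80 * (0.85 * 40 * (146305 - 3657.625) + 400 * 3657.625) / 1000
= 3282.79 kN

3282.79


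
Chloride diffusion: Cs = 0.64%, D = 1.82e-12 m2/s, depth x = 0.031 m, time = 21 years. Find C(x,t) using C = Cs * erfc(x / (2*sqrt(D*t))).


t_seconds = 21 * 365.25 * 24 * 3600 = 662709600.0 s
arg = 0.031 / (2 * sqrt(1.82e-12 * 662709600.0))
= 0.4463
erfc(0.4463) = 0.5279
C = 0.64 * 0.5279 = 0.3379%

0.3379


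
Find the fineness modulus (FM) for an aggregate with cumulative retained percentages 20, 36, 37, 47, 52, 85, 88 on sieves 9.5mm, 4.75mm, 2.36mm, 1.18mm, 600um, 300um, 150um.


FM = sum(cumulative % retained) / 100
= 365 / 100
= 3.65

3.65


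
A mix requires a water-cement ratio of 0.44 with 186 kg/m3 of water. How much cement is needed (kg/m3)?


Cement = water / (w/c)
= 186 / 0.44
= 422.7 kg/m3

422.7


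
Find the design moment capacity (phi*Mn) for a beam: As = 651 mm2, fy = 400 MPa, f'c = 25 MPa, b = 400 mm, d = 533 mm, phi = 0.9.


a = As * fy / (0.85 * f'c * b)
= 651 * 400 / (0.85 * 25 * 400)
= 30.6353 mm
Mn = As * fy * (d - a/2) / 10^6
= 134.8045 kN-m
phi*Mn = 0.9 * 134.8045 = 121.32 kN-m

121.32


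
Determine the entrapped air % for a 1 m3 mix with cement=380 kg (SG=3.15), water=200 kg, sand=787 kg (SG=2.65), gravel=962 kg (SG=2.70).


Vol cement = 380 / (3.15 * 1000) = 0.120635 m3
Vol water = 200 / 1000 = 0.2 m3
Vol sand = 787 / (2.65 * 1000) = 0.296981 m3
Vol gravel = 962 / (2.70 * 1000) = 0.356296 m3
Total solid + water volume = 0.973912 m3
Air = (1 - 0.973912) * 100 = 2.61%

2.61


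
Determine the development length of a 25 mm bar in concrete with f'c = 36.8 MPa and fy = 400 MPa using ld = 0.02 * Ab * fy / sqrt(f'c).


Ab = pi * 25^2 / 4 = 490.874 mm2
ld = 0.02 * 490.874 * 400 / sqrt(36.8)
= 647.3 mm

647.3


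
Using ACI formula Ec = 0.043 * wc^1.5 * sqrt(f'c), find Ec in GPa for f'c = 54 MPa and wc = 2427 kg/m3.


Ec = 0.043 * 2427^1.5 * sqrt(54) / 1000
= 37.78 GPa

37.78


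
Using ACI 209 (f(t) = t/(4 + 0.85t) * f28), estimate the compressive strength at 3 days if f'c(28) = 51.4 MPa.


f(3) = 3 / (4 + 0.85 * 3) * 51.4
= 3 / 6.55 * 51.4
= 23.54 MPa

23.54


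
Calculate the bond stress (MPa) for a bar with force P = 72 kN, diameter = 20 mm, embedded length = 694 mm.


u = P / (pi * db * ld)
= 72 * 1000 / (pi * 20 * 694)
= 1.651 MPa

1.651
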